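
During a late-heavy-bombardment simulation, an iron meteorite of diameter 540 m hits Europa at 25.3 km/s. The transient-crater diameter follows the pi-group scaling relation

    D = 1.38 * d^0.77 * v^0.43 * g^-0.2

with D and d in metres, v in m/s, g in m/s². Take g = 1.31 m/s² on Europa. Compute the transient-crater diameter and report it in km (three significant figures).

D ≈ 13.0 km

In SI units: v = 25300 m/s.
d^0.77 = 540^0.77 = 127.0
v^0.43 = 25300^0.43 = 78.22
g^-0.2 = 1.31^-0.2 = 0.9474
D = 1.38 × 127.0 × 78.22 × 0.9474 = 12988 m
   = 12.99 km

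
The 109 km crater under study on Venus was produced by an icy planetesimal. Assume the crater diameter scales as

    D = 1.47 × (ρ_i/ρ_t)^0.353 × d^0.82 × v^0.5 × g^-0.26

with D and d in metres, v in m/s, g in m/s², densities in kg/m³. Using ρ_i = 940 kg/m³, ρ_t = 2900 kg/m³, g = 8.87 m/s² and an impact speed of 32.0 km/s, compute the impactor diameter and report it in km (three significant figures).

Rearranging for d: d = [D / (1.47 · (940/2900)^0.353 · 32000^0.5 · 8.87^-0.26)]^(1/0.82).
D = 109000 m.
(940/2900)^0.353 = 0.6719
32000^0.5 = 178.9
8.87^-0.26 = 0.5669
Denominator = 1.47 × 0.6719 × 178.9 × 0.5669 = 100.2
D / 100.2 = 109000 / 100.2 = 1088
d = 1088^(1/0.82) = 1088^1.2195 = 5049 m

d ≈ 5.05 km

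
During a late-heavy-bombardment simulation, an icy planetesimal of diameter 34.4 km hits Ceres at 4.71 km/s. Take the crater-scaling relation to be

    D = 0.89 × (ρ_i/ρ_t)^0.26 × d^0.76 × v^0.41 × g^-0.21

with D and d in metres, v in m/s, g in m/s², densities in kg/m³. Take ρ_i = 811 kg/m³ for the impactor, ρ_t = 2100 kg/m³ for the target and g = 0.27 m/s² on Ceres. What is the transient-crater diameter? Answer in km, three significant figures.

D ≈ 82.2 km

In SI units: d = 34400 m, v = 4710 m/s.
(ρ_i/ρ_t)^0.26 = (811/2100)^0.26 = 0.7809
d^0.76 = 34400^0.76 = 2804
v^0.41 = 4710^0.41 = 32.06
g^-0.21 = 0.27^-0.21 = 1.316
D = 0.89 × 0.7809 × 2804 × 32.06 × 1.316 = 82221 m
   = 82.22 km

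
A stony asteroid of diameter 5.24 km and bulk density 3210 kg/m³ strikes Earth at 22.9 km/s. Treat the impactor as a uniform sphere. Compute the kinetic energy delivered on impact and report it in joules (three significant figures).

d = 5240 m; v = 22900 m/s.
Mass m = (π/6) ρ d³ = (π/6) × 3210 × (5240)³ = 2.418 × 10^14 kg
E = ½ m v² = 0.5 × 2.418 × 10^14 × (22900)² = 6.340 × 10^22 J

E ≈ 6.34 × 10^22 J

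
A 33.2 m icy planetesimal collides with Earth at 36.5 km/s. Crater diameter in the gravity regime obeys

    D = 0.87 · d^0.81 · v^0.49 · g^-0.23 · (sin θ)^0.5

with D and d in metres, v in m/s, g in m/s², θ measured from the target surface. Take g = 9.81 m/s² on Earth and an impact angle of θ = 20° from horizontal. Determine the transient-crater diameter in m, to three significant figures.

D ≈ 883 m

In SI units: v = 36500 m/s.
d^0.81 = 33.2^0.81 = 17.07
v^0.49 = 36500^0.49 = 172.0
g^-0.23 = 9.81^-0.23 = 0.5914
(sin 20°)^0.5 = 0.3420^0.5 = 0.5848
D = 0.87 × 17.07 × 172.0 × 0.5914 × 0.5848 = 883.4 m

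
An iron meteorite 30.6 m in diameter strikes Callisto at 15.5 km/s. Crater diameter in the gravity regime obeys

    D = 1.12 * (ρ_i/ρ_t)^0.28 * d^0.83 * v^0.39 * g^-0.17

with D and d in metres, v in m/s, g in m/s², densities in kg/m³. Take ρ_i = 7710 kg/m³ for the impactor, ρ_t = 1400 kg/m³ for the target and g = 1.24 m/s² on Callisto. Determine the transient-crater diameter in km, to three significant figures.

D ≈ 1.28 km

In SI units: v = 15500 m/s.
(ρ_i/ρ_t)^0.28 = (7710/1400)^0.28 = 1.612
d^0.83 = 30.6^0.83 = 17.11
v^0.39 = 15500^0.39 = 43.08
g^-0.17 = 1.24^-0.17 = 0.9641
D = 1.12 × 1.612 × 17.11 × 43.08 × 0.9641 = 1283 m
   = 1.283 km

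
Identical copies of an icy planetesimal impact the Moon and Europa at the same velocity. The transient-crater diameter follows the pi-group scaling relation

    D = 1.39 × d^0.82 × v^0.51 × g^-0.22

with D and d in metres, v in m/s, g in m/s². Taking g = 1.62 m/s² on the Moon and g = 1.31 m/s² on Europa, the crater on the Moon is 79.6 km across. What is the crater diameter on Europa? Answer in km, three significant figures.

All impactor-dependent factors cancel in the ratio, leaving D_Europa/D_Moon = (g_Europa/g_Moon)^-0.22.
(1.31/1.62)^-0.22 = 0.8086^-0.22 = 1.048
D_Europa = 1.048 × 79.6 km = 83.4 km

D ≈ 83.4 km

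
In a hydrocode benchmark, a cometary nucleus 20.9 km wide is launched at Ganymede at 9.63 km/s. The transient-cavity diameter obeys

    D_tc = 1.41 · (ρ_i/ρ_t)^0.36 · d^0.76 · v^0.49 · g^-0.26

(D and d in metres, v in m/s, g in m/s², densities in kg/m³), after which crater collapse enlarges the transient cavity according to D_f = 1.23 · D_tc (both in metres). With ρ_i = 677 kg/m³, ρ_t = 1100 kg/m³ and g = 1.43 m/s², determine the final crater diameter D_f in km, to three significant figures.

D_f ≈ 228 km

In SI: d = 20900 m, v = 9630 m/s.
(ρ_i/ρ_t)^0.36 = (677/1100)^0.36 = 0.8397
d^0.76 = 20900^0.76 = 1920
v^0.49 = 9630^0.49 = 89.53
g^-0.26 = 1.43^-0.26 = 0.9112
D_tc = 1.41 × 0.8397 × 1920 × 89.53 × 0.9112 = 1.854 × 10^5 m
D_f = 1.23 × 1.854 × 10^5 = 2.280 × 10^5 m
     = 228.0 km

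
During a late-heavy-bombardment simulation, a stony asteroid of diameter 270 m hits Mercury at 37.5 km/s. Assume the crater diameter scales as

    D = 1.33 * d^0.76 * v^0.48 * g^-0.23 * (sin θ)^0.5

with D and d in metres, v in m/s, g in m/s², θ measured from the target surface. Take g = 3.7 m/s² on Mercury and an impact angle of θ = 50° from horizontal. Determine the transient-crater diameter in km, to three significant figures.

In SI units: v = 37500 m/s.
d^0.76 = 270^0.76 = 70.44
v^0.48 = 37500^0.48 = 156.9
g^-0.23 = 3.7^-0.23 = 0.7401
(sin 50°)^0.5 = 0.7660^0.5 = 0.8752
D = 1.33 × 70.44 × 156.9 × 0.7401 × 0.8752 = 9521 m
   = 9.521 km

D ≈ 9.52 km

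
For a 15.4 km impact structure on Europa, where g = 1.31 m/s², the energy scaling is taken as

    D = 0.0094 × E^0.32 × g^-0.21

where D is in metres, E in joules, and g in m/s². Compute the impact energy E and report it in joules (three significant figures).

E ≈ 3.14 × 10^19 J

Rearranging: E = [D / (0.0094 · g^-0.21)]^(1/0.32).
D = 15400 m.
g^-0.21 = 1.31^-0.21 = 0.9449
D / (0.0094 × 0.9449) = 15400 / (8.882 × 10^-3) = 1.734 × 10^6
E = (1.734 × 10^6)^3.125 = 3.141 × 10^19 J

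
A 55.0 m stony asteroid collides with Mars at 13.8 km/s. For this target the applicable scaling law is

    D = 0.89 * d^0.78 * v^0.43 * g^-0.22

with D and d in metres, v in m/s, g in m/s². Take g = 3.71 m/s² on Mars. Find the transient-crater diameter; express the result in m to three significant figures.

In SI units: v = 13800 m/s.
d^0.78 = 55^0.78 = 22.78
v^0.43 = 13800^0.43 = 60.28
g^-0.22 = 3.71^-0.22 = 0.7494
D = 0.89 × 22.78 × 60.28 × 0.7494 = 915.9 m

D ≈ 916 m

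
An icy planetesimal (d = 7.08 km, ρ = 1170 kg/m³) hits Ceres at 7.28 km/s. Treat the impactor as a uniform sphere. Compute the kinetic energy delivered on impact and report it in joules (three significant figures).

d = 7080 m; v = 7280 m/s.
Mass m = (π/6) ρ d³ = (π/6) × 1170 × (7080)³ = 2.174 × 10^14 kg
E = ½ m v² = 0.5 × 2.174 × 10^14 × (7280)² = 5.761 × 10^21 J

E ≈ 5.76 × 10^21 J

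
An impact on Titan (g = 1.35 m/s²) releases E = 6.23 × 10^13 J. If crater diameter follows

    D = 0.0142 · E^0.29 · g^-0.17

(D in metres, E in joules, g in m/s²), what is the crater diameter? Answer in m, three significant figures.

E^0.29 = (6.23 × 10^13)^0.29 = 1.001 × 10^4
g^-0.17 = 1.35^-0.17 = 0.9503
D = 0.0142 × 1.001 × 10^4 × 0.9503 = 135.1 m

D ≈ 135 m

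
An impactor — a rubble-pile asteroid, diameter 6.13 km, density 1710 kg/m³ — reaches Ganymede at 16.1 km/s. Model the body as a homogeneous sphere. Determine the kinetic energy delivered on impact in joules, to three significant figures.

d = 6130 m; v = 16100 m/s.
Mass m = (π/6) ρ d³ = (π/6) × 1710 × (6130)³ = 2.062 × 10^14 kg
E = ½ m v² = 0.5 × 2.062 × 10^14 × (16100)² = 2.672 × 10^22 J

E ≈ 2.67 × 10^22 J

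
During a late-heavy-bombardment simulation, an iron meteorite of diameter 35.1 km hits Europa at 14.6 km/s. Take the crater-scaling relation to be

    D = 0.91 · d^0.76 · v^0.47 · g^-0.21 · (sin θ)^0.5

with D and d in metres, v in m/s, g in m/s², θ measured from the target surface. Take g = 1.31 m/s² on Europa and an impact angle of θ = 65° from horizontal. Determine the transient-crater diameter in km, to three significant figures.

In SI units: d = 35100 m, v = 14600 m/s.
d^0.76 = 35100^0.76 = 2847
v^0.47 = 14600^0.47 = 90.62
g^-0.21 = 1.31^-0.21 = 0.9449
(sin 65°)^0.5 = 0.9063^0.5 = 0.9520
D = 0.91 × 2847 × 90.62 × 0.9449 × 0.9520 = 2.112 × 10^5 m
   = 211.2 km

D ≈ 211 km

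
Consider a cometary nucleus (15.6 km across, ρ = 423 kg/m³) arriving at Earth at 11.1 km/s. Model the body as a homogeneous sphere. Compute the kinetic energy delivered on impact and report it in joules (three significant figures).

E ≈ 5.18 × 10^22 J

d = 15600 m; v = 11100 m/s.
Mass m = (π/6) ρ d³ = (π/6) × 423 × (15600)³ = 8.408 × 10^14 kg
E = ½ m v² = 0.5 × 8.408 × 10^14 × (11100)² = 5.180 × 10^22 J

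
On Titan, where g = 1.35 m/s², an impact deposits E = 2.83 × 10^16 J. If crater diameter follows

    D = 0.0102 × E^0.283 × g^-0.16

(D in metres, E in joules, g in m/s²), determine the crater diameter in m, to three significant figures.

E^0.283 = (2.83 × 10^16)^0.283 = 4.527 × 10^4
g^-0.16 = 1.35^-0.16 = 0.9531
D = 0.0102 × 4.527 × 10^4 × 0.9531 = 440.1 m

D ≈ 440 m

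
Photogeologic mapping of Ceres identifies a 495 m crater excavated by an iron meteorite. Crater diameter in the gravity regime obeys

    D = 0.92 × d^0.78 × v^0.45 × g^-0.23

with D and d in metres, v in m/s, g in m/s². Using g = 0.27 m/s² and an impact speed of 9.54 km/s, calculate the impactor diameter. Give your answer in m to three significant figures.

Rearranging for d: d = [D / (0.92 · 9540^0.45 · 0.27^-0.23)]^(1/0.78).
9540^0.45 = 61.77
0.27^-0.23 = 1.351
Denominator = 0.92 × 61.77 × 1.351 = 76.78
D / 76.78 = 495 / 76.78 = 6.447
d = 6.447^(1/0.78) = 6.447^1.2821 = 10.91 m

d ≈ 10.9 m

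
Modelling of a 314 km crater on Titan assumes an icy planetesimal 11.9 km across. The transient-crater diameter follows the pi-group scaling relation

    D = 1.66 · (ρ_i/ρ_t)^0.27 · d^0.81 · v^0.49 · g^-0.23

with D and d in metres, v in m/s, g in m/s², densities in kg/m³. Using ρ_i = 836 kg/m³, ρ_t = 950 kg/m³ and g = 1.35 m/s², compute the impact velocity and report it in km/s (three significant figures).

v ≈ 13.3 km/s

Rearranging for v: v = [D / (1.66 · (836/950)^0.27 · 11900^0.81 · 1.35^-0.23)]^(1/0.49).
D = 314000 m.
(836/950)^0.27 = 0.9661
11900^0.81 = 2001
1.35^-0.23 = 0.9333
Denominator = 1.66 × 0.9661 × 2001 × 0.9333 = 2995
D / 2995 = 314000 / 2995 = 104.8
v = 104.8^(1/0.49) = 104.8^2.0408 = 13279 m/s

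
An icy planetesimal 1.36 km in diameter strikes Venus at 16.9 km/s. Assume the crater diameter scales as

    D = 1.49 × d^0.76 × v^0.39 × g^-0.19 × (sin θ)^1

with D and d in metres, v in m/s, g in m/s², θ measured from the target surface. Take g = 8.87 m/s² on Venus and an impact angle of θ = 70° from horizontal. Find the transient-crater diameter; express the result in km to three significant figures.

In SI units: d = 1360 m, v = 16900 m/s.
d^0.76 = 1360^0.76 = 240.7
v^0.39 = 16900^0.39 = 44.55
g^-0.19 = 8.87^-0.19 = 0.6605
(sin 70°)^1 = 0.9397^1 = 0.9397
D = 1.49 × 240.7 × 44.55 × 0.6605 × 0.9397 = 9917 m
   = 9.917 km

D ≈ 9.92 km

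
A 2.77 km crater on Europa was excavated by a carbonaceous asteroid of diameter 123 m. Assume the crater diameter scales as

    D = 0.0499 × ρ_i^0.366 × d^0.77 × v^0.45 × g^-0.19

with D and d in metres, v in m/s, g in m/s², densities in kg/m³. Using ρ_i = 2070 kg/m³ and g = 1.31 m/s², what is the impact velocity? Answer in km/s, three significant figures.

v ≈ 20.9 km/s

Rearranging for v: v = [D / (0.0499 · 2070^0.366 · 123^0.77 · 1.31^-0.19)]^(1/0.45).
D = 2770 m.
2070^0.366 = 16.35
123^0.77 = 40.67
1.31^-0.19 = 0.9500
Denominator = 0.0499 × 16.35 × 40.67 × 0.9500 = 31.52
D / 31.52 = 2770 / 31.52 = 87.88
v = 87.88^(1/0.45) = 87.88^2.2222 = 20879 m/s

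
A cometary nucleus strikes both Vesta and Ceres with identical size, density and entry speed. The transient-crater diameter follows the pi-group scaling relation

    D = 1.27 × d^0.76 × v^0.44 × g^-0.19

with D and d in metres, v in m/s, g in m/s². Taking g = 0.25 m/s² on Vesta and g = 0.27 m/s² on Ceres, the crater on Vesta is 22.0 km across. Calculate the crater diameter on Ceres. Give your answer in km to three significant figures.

D ≈ 21.7 km

All impactor-dependent factors cancel in the ratio, leaving D_Ceres/D_Vesta = (g_Ceres/g_Vesta)^-0.19.
(0.27/0.25)^-0.19 = 1.080^-0.19 = 0.9855
D_Ceres = 0.9855 × 22.0 km = 21.7 km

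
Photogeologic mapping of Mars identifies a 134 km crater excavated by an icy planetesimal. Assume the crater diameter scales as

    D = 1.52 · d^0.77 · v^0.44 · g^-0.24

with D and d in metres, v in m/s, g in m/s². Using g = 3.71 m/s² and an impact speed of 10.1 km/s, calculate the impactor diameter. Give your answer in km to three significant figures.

Rearranging for d: d = [D / (1.52 · 10100^0.44 · 3.71^-0.24)]^(1/0.77).
D = 134000 m.
10100^0.44 = 57.80
3.71^-0.24 = 0.7300
Denominator = 1.52 × 57.80 × 0.7300 = 64.13
D / 64.13 = 134000 / 64.13 = 2090
d = 2090^(1/0.77) = 2090^1.2987 = 20506 m

d ≈ 20.5 km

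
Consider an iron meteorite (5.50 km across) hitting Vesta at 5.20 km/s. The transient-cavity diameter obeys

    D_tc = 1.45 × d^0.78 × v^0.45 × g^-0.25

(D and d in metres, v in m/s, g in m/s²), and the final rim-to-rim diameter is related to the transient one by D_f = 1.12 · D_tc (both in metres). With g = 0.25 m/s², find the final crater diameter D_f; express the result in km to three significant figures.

D_f ≈ 89.3 km

In SI: d = 5500 m, v = 5200 m/s.
d^0.78 = 5500^0.78 = 827.0
v^0.45 = 5200^0.45 = 47.01
g^-0.25 = 0.25^-0.25 = 1.414
D_tc = 1.45 × 827.0 × 47.01 × 1.414 = 79710 m
D_f = 1.12 × 79710 = 89275 m
     = 89.28 km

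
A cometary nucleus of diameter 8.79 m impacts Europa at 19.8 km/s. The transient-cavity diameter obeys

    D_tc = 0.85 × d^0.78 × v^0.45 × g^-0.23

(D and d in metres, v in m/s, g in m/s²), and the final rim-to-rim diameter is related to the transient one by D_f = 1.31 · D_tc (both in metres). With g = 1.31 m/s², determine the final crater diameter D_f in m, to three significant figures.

D_f ≈ 489 m

v = 19800 m/s.
d^0.78 = 8.79^0.78 = 5.449
v^0.45 = 19800^0.45 = 85.80
g^-0.23 = 1.31^-0.23 = 0.9398
D_tc = 0.85 × 5.449 × 85.80 × 0.9398 = 373.5 m
D_f = 1.31 × 373.5 = 489.3 m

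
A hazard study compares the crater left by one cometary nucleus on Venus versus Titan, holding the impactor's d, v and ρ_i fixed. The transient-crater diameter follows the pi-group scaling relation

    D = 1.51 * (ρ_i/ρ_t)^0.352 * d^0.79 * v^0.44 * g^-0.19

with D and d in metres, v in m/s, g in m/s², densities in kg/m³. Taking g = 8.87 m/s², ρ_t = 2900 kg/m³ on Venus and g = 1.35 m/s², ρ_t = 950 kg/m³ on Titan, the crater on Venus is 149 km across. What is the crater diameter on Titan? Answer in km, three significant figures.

D ≈ 316 km

The impactor-only factors (d, v, ρ_i) cancel in the ratio, leaving D_Titan/D_Venus = (g_Titan/g_Venus)^-0.19 · (ρ_t,Venus/ρ_t,Titan)^0.352.
(1.35/8.87)^-0.19 = 0.1522^-0.19 = 1.430
(2900/950)^0.352 = 3.053^0.352 = 1.481
Ratio = 1.430 × 1.481 = 2.118
D_Titan = 2.118 × 149 km = 316 km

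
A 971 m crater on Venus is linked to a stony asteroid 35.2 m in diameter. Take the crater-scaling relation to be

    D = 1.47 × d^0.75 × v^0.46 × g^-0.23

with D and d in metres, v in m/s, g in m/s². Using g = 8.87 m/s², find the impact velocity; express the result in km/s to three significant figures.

Rearranging for v: v = [D / (1.47 · 35.2^0.75 · 8.87^-0.23)]^(1/0.46).
35.2^0.75 = 14.45
8.87^-0.23 = 0.6053
Denominator = 1.47 × 14.45 × 0.6053 = 12.86
D / 12.86 = 971 / 12.86 = 75.51
v = 75.51^(1/0.46) = 75.51^2.1739 = 12095 m/s

v ≈ 12.1 km/s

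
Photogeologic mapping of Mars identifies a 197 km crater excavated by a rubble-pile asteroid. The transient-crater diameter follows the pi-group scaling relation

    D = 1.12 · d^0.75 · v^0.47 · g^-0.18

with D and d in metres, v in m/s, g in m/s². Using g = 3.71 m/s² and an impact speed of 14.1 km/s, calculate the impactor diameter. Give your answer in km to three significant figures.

d ≈ 33.9 km

Rearranging for d: d = [D / (1.12 · 14100^0.47 · 3.71^-0.18)]^(1/0.75).
D = 197000 m.
14100^0.47 = 89.15
3.71^-0.18 = 0.7898
Denominator = 1.12 × 89.15 × 0.7898 = 78.86
D / 78.86 = 197000 / 78.86 = 2498
d = 2498^(1/0.75) = 2498^1.3333 = 33885 m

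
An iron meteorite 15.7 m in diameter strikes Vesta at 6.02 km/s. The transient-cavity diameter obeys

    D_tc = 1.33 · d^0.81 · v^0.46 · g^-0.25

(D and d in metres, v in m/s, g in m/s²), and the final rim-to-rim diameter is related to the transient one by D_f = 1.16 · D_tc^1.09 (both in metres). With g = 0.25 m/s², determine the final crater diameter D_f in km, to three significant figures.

v = 6020 m/s.
d^0.81 = 15.7^0.81 = 9.304
v^0.46 = 6020^0.46 = 54.78
g^-0.25 = 0.25^-0.25 = 1.414
D_tc = 1.33 × 9.304 × 54.78 × 1.414 = 958.5 m
D_f = 1.16 × (958.5)^1.09 = 2062 m
     = 2.062 km

D_f ≈ 2.06 km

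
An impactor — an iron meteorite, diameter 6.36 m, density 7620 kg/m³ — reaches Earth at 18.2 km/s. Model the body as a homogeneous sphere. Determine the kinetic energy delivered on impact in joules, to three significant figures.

E ≈ 1.70 × 10^14 J

v = 18200 m/s.
Mass m = (π/6) ρ d³ = (π/6) × 7620 × (6.36)³ = 1.026 × 10^6 kg
E = ½ m v² = 0.5 × 1.026 × 10^6 × (18200)² = 1.699 × 10^14 J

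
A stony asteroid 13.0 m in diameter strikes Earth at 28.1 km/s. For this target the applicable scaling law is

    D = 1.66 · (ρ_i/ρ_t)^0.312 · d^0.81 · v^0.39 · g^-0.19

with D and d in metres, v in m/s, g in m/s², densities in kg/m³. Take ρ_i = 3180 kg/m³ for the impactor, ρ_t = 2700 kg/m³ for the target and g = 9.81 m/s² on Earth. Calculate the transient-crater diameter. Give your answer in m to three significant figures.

In SI units: v = 28100 m/s.
(ρ_i/ρ_t)^0.312 = (3180/2700)^0.312 = 1.052
d^0.81 = 13^0.81 = 7.985
v^0.39 = 28100^0.39 = 54.32
g^-0.19 = 9.81^-0.19 = 0.6480
D = 1.66 × 1.052 × 7.985 × 54.32 × 0.6480 = 490.8 m

D ≈ 491 m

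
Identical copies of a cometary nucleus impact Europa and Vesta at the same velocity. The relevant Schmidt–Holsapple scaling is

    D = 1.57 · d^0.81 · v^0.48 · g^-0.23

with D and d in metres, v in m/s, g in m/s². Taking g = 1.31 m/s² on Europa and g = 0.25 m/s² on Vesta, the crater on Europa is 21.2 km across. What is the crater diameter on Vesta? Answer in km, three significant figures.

D ≈ 31.0 km

All impactor-dependent factors cancel in the ratio, leaving D_Vesta/D_Europa = (g_Vesta/g_Europa)^-0.23.
(0.25/1.31)^-0.23 = 0.1908^-0.23 = 1.464
D_Vesta = 1.464 × 21.2 km = 31.0 km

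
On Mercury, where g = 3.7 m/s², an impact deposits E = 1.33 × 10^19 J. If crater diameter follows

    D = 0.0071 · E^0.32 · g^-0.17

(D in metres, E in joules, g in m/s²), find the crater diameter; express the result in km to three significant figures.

D ≈ 7.49 km

E^0.32 = (1.33 × 10^19)^0.32 = 1.317 × 10^6
g^-0.17 = 3.7^-0.17 = 0.8006
D = 0.0071 × 1.317 × 10^6 × 0.8006 = 7486 m
   = 7.486 km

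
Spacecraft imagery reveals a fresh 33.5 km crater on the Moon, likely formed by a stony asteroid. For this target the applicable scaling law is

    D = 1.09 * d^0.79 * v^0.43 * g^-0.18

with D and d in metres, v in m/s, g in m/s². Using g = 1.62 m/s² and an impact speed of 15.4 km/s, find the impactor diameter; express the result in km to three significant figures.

Rearranging for d: d = [D / (1.09 · 15400^0.43 · 1.62^-0.18)]^(1/0.79).
D = 33500 m.
15400^0.43 = 63.19
1.62^-0.18 = 0.9168
Denominator = 1.09 × 63.19 × 0.9168 = 63.15
D / 63.15 = 33500 / 63.15 = 530.5
d = 530.5^(1/0.79) = 530.5^1.2658 = 2811 m

d ≈ 2.81 km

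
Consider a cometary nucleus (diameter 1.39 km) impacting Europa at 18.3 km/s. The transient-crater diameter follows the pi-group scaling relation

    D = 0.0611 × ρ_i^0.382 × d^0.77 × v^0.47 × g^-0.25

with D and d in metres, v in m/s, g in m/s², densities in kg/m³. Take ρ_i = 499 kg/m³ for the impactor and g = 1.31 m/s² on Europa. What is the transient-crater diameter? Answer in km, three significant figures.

D ≈ 16.3 km

In SI units: d = 1390 m, v = 18300 m/s.
ρ_i^0.382 = 499^0.382 = 10.73
d^0.77 = 1390^0.77 = 263.1
v^0.47 = 18300^0.47 = 100.8
g^-0.25 = 1.31^-0.25 = 0.9347
D = 0.0611 × 10.73 × 263.1 × 100.8 × 0.9347 = 16252 m
   = 16.25 km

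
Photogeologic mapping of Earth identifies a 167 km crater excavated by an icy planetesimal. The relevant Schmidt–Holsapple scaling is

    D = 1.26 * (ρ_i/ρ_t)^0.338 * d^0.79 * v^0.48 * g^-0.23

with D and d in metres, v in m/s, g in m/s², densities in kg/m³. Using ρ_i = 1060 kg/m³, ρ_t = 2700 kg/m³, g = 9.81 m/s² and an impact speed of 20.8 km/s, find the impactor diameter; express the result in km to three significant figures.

d ≈ 21.0 km

Rearranging for d: d = [D / (1.26 · (1060/2700)^0.338 · 20800^0.48 · 9.81^-0.23)]^(1/0.79).
D = 167000 m.
(1060/2700)^0.338 = 0.7290
20800^0.48 = 118.2
9.81^-0.23 = 0.5914
Denominator = 1.26 × 0.7290 × 118.2 × 0.5914 = 64.21
D / 64.21 = 167000 / 64.21 = 2601
d = 2601^(1/0.79) = 2601^1.2658 = 21032 m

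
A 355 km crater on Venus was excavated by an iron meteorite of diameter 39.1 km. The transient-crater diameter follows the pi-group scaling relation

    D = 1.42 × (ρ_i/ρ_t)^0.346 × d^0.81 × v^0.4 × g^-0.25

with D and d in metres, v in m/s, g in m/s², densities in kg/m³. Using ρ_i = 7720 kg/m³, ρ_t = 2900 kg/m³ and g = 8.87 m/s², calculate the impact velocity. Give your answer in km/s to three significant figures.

Rearranging for v: v = [D / (1.42 · (7720/2900)^0.346 · 39100^0.81 · 8.87^-0.25)]^(1/0.4).
D = 355000 m.
(7720/2900)^0.346 = 1.403
39100^0.81 = 5244
8.87^-0.25 = 0.5795
Denominator = 1.42 × 1.403 × 5244 × 0.5795 = 6054
D / 6054 = 355000 / 6054 = 58.64
v = 58.64^(1/0.4) = 58.64^2.5 = 26332 m/s

v ≈ 26.3 km/s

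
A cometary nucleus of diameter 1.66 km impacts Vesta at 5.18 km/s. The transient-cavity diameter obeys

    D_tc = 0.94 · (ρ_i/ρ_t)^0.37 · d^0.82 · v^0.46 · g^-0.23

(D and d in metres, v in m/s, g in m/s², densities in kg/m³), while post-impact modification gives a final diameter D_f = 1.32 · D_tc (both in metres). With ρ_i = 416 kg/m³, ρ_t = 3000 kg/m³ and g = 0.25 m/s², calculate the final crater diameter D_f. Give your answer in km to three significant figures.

D_f ≈ 18.4 km

In SI: d = 1660 m, v = 5180 m/s.
(ρ_i/ρ_t)^0.37 = (416/3000)^0.37 = 0.4814
d^0.82 = 1660^0.82 = 437.0
v^0.46 = 5180^0.46 = 51.12
g^-0.23 = 0.25^-0.23 = 1.376
D_tc = 0.94 × 0.4814 × 437.0 × 51.12 × 1.376 = 13910 m
D_f = 1.32 × 13910 = 18361 m
     = 18.36 km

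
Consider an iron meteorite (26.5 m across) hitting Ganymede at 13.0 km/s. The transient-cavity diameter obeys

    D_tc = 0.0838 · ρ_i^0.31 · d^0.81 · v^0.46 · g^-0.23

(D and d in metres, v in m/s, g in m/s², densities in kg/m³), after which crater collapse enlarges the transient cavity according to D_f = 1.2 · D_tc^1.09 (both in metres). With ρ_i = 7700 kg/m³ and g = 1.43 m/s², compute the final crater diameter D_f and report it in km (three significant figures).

v = 13000 m/s.
ρ_i^0.31 = 7700^0.31 = 16.03
d^0.81 = 26.5^0.81 = 14.22
v^0.46 = 13000^0.46 = 78.06
g^-0.23 = 1.43^-0.23 = 0.9210
D_tc = 0.0838 × 16.03 × 14.22 × 78.06 × 0.9210 = 1373 m
D_f = 1.2 × (1373)^1.09 = 3157 m
     = 3.157 km

D_f ≈ 3.16 km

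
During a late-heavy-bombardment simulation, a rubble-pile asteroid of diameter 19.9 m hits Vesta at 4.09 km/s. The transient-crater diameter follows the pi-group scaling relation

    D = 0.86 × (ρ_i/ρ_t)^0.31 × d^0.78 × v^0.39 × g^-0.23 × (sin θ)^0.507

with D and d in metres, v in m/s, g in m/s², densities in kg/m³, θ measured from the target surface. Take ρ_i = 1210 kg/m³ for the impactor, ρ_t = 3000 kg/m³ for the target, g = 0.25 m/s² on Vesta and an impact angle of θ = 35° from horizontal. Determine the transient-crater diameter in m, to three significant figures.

D ≈ 178 m

In SI units: v = 4090 m/s.
(ρ_i/ρ_t)^0.31 = (1210/3000)^0.31 = 0.7547
d^0.78 = 19.9^0.78 = 10.31
v^0.39 = 4090^0.39 = 25.62
g^-0.23 = 0.25^-0.23 = 1.376
(sin 35°)^0.507 = 0.5736^0.507 = 0.7544
D = 0.86 × 0.7547 × 10.31 × 25.62 × 1.376 × 0.7544 = 178.0 m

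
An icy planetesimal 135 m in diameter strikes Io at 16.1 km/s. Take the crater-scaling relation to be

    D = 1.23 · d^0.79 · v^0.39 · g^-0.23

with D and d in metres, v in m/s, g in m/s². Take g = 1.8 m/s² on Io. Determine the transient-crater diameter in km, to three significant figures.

In SI units: v = 16100 m/s.
d^0.79 = 135^0.79 = 48.19
v^0.39 = 16100^0.39 = 43.72
g^-0.23 = 1.8^-0.23 = 0.8735
D = 1.23 × 48.19 × 43.72 × 0.8735 = 2264 m
   = 2.264 km

D ≈ 2.26 km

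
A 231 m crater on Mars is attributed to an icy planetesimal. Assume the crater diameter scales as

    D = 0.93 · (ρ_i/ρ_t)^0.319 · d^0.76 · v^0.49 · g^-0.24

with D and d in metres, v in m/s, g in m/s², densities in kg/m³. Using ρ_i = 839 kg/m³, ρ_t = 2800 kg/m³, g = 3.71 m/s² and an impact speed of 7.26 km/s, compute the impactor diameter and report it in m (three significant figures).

Rearranging for d: d = [D / (0.93 · (839/2800)^0.319 · 7260^0.49 · 3.71^-0.24)]^(1/0.76).
(839/2800)^0.319 = 0.6808
7260^0.49 = 77.96
3.71^-0.24 = 0.7300
Denominator = 0.93 × 0.6808 × 77.96 × 0.7300 = 36.03
D / 36.03 = 231 / 36.03 = 6.411
d = 6.411^(1/0.76) = 6.411^1.3158 = 11.53 m

d ≈ 11.5 m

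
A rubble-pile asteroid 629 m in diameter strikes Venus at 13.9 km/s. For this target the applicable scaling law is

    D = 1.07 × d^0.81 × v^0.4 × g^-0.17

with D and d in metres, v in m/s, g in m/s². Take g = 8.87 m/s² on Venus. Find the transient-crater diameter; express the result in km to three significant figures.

In SI units: v = 13900 m/s.
d^0.81 = 629^0.81 = 184.9
v^0.4 = 13900^0.4 = 45.42
g^-0.17 = 8.87^-0.17 = 0.6900
D = 1.07 × 184.9 × 45.42 × 0.6900 = 6200 m
   = 6.200 km

D ≈ 6.20 km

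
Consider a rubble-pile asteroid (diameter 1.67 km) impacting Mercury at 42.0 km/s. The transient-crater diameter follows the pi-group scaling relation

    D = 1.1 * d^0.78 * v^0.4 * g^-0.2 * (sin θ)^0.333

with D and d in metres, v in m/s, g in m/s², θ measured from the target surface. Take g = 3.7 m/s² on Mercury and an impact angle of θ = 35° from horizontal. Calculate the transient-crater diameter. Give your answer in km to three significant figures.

In SI units: d = 1670 m, v = 42000 m/s.
d^0.78 = 1670^0.78 = 326.4
v^0.4 = 42000^0.4 = 70.68
g^-0.2 = 3.7^-0.2 = 0.7698
(sin 35°)^0.333 = 0.5736^0.333 = 0.8310
D = 1.1 × 326.4 × 70.68 × 0.7698 × 0.8310 = 16234 m
   = 16.23 km

D ≈ 16.2 km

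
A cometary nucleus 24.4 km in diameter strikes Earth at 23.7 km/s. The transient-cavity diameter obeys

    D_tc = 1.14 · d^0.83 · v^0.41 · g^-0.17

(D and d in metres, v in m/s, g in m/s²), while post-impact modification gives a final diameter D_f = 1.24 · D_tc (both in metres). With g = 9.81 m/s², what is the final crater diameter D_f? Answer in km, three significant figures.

In SI: d = 24400 m, v = 23700 m/s.
d^0.83 = 24400^0.83 = 4381
v^0.41 = 23700^0.41 = 62.18
g^-0.17 = 9.81^-0.17 = 0.6783
D_tc = 1.14 × 4381 × 62.18 × 0.6783 = 2.106 × 10^5 m
D_f = 1.24 × 2.106 × 10^5 = 2.611 × 10^5 m
     = 261.1 km

D_f ≈ 261 km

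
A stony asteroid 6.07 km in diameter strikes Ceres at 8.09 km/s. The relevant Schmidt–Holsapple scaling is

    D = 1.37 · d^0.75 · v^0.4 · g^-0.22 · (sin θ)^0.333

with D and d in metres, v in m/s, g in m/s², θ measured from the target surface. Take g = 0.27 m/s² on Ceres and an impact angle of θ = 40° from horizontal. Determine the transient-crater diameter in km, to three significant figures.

In SI units: d = 6070 m, v = 8090 m/s.
d^0.75 = 6070^0.75 = 687.7
v^0.4 = 8090^0.4 = 36.57
g^-0.22 = 0.27^-0.22 = 1.334
(sin 40°)^0.333 = 0.6428^0.333 = 0.8632
D = 1.37 × 687.7 × 36.57 × 1.334 × 0.8632 = 39675 m
   = 39.67 km

D ≈ 39.7 km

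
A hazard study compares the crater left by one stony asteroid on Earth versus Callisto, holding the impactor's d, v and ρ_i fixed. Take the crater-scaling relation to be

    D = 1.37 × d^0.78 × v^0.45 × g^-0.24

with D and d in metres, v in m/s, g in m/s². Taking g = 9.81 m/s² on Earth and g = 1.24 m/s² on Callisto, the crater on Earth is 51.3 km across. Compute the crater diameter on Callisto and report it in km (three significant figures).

All impactor-dependent factors cancel in the ratio, leaving D_Callisto/D_Earth = (g_Callisto/g_Earth)^-0.24.
(1.24/9.81)^-0.24 = 0.1264^-0.24 = 1.643
D_Callisto = 1.643 × 51.3 km = 84.3 km

D ≈ 84.3 km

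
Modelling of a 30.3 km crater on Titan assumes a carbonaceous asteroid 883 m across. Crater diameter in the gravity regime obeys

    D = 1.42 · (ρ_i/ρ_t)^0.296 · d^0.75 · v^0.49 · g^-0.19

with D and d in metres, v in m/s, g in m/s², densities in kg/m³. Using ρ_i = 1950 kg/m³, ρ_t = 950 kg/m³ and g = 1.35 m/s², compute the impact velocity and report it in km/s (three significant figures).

Rearranging for v: v = [D / (1.42 · (1950/950)^0.296 · 883^0.75 · 1.35^-0.19)]^(1/0.49).
D = 30300 m.
(1950/950)^0.296 = 1.237
883^0.75 = 162.0
1.35^-0.19 = 0.9446
Denominator = 1.42 × 1.237 × 162.0 × 0.9446 = 268.8
D / 268.8 = 30300 / 268.8 = 112.7
v = 112.7^(1/0.49) = 112.7^2.0408 = 15402 m/s

v ≈ 15.4 km/s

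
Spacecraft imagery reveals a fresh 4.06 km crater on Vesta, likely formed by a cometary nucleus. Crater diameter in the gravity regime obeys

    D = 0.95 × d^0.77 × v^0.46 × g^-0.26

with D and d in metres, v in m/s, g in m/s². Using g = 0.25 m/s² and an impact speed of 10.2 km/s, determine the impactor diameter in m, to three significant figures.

d ≈ 131 m

Rearranging for d: d = [D / (0.95 · 10200^0.46 · 0.25^-0.26)]^(1/0.77).
D = 4060 m.
10200^0.46 = 69.82
0.25^-0.26 = 1.434
Denominator = 0.95 × 69.82 × 1.434 = 95.12
D / 95.12 = 4060 / 95.12 = 42.68
d = 42.68^(1/0.77) = 42.68^1.2987 = 131.0 m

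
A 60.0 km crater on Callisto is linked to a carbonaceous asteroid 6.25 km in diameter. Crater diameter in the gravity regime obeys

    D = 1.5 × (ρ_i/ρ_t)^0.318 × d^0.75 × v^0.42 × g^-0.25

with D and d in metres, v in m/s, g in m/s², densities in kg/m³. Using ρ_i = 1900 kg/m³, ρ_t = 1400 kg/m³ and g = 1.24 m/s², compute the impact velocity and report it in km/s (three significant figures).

Rearranging for v: v = [D / (1.5 · (1900/1400)^0.318 · 6250^0.75 · 1.24^-0.25)]^(1/0.42).
D = 60000 m.
(1900/1400)^0.318 = 1.102
6250^0.75 = 702.9
1.24^-0.25 = 0.9476
Denominator = 1.5 × 1.102 × 702.9 × 0.9476 = 1101
D / 1101 = 60000 / 1101 = 54.50
v = 54.50^(1/0.42) = 54.50^2.381 = 13626 m/s

v ≈ 13.6 km/s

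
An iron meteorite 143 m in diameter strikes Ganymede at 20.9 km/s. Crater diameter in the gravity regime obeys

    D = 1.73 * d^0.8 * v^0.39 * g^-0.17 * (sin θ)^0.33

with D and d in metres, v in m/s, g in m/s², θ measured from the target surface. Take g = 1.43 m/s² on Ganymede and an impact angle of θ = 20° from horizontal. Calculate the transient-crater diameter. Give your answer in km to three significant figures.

In SI units: v = 20900 m/s.
d^0.8 = 143^0.8 = 53.00
v^0.39 = 20900^0.39 = 48.40
g^-0.17 = 1.43^-0.17 = 0.9410
(sin 20°)^0.33 = 0.3420^0.33 = 0.7018
D = 1.73 × 53.00 × 48.40 × 0.9410 × 0.7018 = 2931 m
   = 2.931 km

D ≈ 2.93 km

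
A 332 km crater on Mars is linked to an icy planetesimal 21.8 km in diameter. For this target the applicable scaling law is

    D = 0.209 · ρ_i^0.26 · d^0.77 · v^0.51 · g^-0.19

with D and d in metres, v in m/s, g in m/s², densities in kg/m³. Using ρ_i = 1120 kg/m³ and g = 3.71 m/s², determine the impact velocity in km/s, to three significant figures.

v ≈ 18.5 km/s

Rearranging for v: v = [D / (0.209 · 1120^0.26 · 21800^0.77 · 3.71^-0.19)]^(1/0.51).
D = 332000 m.
1120^0.26 = 6.206
21800^0.77 = 2191
3.71^-0.19 = 0.7795
Denominator = 0.209 × 6.206 × 2191 × 0.7795 = 2215
D / 2215 = 332000 / 2215 = 149.9
v = 149.9^(1/0.51) = 149.9^1.9608 = 18463 m/s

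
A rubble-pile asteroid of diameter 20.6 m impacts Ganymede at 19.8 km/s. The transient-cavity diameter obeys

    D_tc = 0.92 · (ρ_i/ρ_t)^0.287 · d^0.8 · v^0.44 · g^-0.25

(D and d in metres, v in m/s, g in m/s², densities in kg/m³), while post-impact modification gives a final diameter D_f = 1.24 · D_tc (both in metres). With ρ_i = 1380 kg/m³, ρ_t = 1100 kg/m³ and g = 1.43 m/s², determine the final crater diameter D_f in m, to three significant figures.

D_f ≈ 973 m

v = 19800 m/s.
(ρ_i/ρ_t)^0.287 = (1380/1100)^0.287 = 1.067
d^0.8 = 20.6^0.8 = 11.25
v^0.44 = 19800^0.44 = 77.72
g^-0.25 = 1.43^-0.25 = 0.9145
D_tc = 0.92 × 1.067 × 11.25 × 77.72 × 0.9145 = 784.9 m
D_f = 1.24 × 784.9 = 973.3 m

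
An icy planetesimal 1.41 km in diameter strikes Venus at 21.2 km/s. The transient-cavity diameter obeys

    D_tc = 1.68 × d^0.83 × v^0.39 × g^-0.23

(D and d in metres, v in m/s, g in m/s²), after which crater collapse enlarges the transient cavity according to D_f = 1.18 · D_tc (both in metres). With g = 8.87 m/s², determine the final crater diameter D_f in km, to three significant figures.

In SI: d = 1410 m, v = 21200 m/s.
d^0.83 = 1410^0.83 = 411.0
v^0.39 = 21200^0.39 = 48.67
g^-0.23 = 8.87^-0.23 = 0.6053
D_tc = 1.68 × 411.0 × 48.67 × 0.6053 = 20340 m
D_f = 1.18 × 20340 = 24001 m
     = 24.00 km

D_f ≈ 24.0 km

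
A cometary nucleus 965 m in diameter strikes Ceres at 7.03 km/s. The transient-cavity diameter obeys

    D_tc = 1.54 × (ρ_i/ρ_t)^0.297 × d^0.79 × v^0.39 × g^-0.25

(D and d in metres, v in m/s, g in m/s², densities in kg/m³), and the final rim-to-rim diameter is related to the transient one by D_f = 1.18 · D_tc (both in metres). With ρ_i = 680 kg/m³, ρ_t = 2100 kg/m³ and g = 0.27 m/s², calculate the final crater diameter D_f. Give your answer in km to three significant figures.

v = 7030 m/s.
(ρ_i/ρ_t)^0.297 = (680/2100)^0.297 = 0.7154
d^0.79 = 965^0.79 = 227.9
v^0.39 = 7030^0.39 = 31.65
g^-0.25 = 0.27^-0.25 = 1.387
D_tc = 1.54 × 0.7154 × 227.9 × 31.65 × 1.387 = 11020 m
D_f = 1.18 × 11020 = 13004 m
     = 13.00 km

D_f ≈ 13.0 km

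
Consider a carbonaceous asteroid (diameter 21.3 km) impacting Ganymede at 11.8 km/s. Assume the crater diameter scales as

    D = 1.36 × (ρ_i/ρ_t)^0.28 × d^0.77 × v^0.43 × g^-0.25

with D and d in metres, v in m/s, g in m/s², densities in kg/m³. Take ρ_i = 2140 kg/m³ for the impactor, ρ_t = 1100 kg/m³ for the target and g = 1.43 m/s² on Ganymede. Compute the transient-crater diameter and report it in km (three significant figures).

In SI units: d = 21300 m, v = 11800 m/s.
(ρ_i/ρ_t)^0.28 = (2140/1100)^0.28 = 1.205
d^0.77 = 21300^0.77 = 2152
v^0.43 = 11800^0.43 = 56.35
g^-0.25 = 1.43^-0.25 = 0.9145
D = 1.36 × 1.205 × 2152 × 56.35 × 0.9145 = 1.817 × 10^5 m
   = 181.7 km

D ≈ 182 km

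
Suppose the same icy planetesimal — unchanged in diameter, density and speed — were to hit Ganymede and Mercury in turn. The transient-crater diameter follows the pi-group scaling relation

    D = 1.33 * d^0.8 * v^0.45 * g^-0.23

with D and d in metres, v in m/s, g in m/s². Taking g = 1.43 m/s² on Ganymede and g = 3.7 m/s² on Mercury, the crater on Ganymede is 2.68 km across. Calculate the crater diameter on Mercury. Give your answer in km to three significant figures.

D ≈ 2.15 km

All impactor-dependent factors cancel in the ratio, leaving D_Mercury/D_Ganymede = (g_Mercury/g_Ganymede)^-0.23.
(3.7/1.43)^-0.23 = 2.587^-0.23 = 0.8036
D_Mercury = 0.8036 × 2.68 km = 2.15 km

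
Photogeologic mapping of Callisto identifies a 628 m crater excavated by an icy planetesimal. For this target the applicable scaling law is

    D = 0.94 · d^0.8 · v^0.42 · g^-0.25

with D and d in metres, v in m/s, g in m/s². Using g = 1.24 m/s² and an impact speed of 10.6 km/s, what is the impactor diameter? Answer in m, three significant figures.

d ≈ 28.0 m

Rearranging for d: d = [D / (0.94 · 10600^0.42 · 1.24^-0.25)]^(1/0.8).
10600^0.42 = 49.05
1.24^-0.25 = 0.9476
Denominator = 0.94 × 49.05 × 0.9476 = 43.69
D / 43.69 = 628 / 43.69 = 14.37
d = 14.37^(1/0.8) = 14.37^1.25 = 27.98 m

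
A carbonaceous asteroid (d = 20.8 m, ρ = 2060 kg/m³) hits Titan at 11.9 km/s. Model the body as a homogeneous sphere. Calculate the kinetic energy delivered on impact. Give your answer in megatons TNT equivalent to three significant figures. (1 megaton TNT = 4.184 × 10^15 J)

E ≈ 0.164 Mt TNT

v = 11900 m/s.
Mass m = (π/6) ρ d³ = (π/6) × 2060 × (20.8)³ = 9.706 × 10^6 kg
E = ½ m v² = 0.5 × 9.706 × 10^6 × (11900)² = 6.872 × 10^14 J
   = 6.872 × 10^14 / 4.184×10^15 = 0.1642 Mt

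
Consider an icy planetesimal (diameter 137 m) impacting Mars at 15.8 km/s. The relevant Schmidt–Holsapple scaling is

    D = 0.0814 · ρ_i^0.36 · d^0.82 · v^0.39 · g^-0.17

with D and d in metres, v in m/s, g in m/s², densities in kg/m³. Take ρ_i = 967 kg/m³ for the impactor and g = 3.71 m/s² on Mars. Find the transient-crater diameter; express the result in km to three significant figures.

D ≈ 1.90 km

In SI units: v = 15800 m/s.
ρ_i^0.36 = 967^0.36 = 11.88
d^0.82 = 137^0.82 = 56.51
v^0.39 = 15800^0.39 = 43.40
g^-0.17 = 3.71^-0.17 = 0.8002
D = 0.0814 × 11.88 × 56.51 × 43.40 × 0.8002 = 1898 m
   = 1.898 km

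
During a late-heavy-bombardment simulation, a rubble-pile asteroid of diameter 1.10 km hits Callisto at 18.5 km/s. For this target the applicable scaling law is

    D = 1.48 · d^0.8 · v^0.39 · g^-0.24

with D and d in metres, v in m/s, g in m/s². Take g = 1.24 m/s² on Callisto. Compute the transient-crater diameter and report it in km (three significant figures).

In SI units: d = 1100 m, v = 18500 m/s.
d^0.8 = 1100^0.8 = 271.1
v^0.39 = 18500^0.39 = 46.15
g^-0.24 = 1.24^-0.24 = 0.9497
D = 1.48 × 271.1 × 46.15 × 0.9497 = 17585 m
   = 17.59 km

D ≈ 17.6 km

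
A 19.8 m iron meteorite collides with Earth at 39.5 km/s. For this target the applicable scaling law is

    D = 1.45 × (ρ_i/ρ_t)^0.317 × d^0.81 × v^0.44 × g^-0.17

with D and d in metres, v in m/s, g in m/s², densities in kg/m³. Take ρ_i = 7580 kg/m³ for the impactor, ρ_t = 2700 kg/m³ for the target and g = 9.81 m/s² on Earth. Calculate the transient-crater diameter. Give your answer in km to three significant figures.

In SI units: v = 39500 m/s.
(ρ_i/ρ_t)^0.317 = (7580/2700)^0.317 = 1.387
d^0.81 = 19.8^0.81 = 11.23
v^0.44 = 39500^0.44 = 105.3
g^-0.17 = 9.81^-0.17 = 0.6783
D = 1.45 × 1.387 × 11.23 × 105.3 × 0.6783 = 1613 m
   = 1.613 km

D ≈ 1.61 km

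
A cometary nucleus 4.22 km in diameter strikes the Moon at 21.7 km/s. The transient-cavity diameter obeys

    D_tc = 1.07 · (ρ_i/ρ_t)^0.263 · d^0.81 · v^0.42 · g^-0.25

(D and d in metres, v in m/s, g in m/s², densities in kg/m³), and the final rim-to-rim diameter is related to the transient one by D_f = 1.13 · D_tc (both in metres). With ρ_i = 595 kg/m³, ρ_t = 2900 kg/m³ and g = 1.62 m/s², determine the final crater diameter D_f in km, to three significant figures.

D_f ≈ 40.5 km

In SI: d = 4220 m, v = 21700 m/s.
(ρ_i/ρ_t)^0.263 = (595/2900)^0.263 = 0.6593
d^0.81 = 4220^0.81 = 864.0
v^0.42 = 21700^0.42 = 66.27
g^-0.25 = 1.62^-0.25 = 0.8864
D_tc = 1.07 × 0.6593 × 864.0 × 66.27 × 0.8864 = 35800 m
D_f = 1.13 × 35800 = 40454 m
     = 40.45 km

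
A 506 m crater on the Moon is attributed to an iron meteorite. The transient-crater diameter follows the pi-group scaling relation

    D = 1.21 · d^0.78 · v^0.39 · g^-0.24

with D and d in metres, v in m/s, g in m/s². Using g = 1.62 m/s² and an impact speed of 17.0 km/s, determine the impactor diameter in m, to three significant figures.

Rearranging for d: d = [D / (1.21 · 17000^0.39 · 1.62^-0.24)]^(1/0.78).
17000^0.39 = 44.66
1.62^-0.24 = 0.8907
Denominator = 1.21 × 44.66 × 0.8907 = 48.13
D / 48.13 = 506 / 48.13 = 10.51
d = 10.51^(1/0.78) = 10.51^1.2821 = 20.41 m

d ≈ 20.4 m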